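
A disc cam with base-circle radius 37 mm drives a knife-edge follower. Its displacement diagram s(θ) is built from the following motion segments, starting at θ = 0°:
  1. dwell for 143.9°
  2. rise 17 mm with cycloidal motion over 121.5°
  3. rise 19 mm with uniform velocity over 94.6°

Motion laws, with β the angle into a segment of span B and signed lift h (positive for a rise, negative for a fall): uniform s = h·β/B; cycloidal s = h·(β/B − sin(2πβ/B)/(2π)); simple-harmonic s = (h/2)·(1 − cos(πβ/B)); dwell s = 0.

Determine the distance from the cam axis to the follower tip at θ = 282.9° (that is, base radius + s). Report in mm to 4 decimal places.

seg 1 [0°–143.9°] dwell: s stays 0.0000
seg 2 [143.9°–265.4°] cycloidal, h=17: full span → s += 17 → s = 17.0000
seg 3 [265.4°–360°] uniform, h=19: θ=282.9° here. β=17.5, B=94.6. 19·17.5/94.6 = 3.5148 → s = 20.5148
radial distance = base radius + s = 37 + 20.5148 = 57.5148

57.5148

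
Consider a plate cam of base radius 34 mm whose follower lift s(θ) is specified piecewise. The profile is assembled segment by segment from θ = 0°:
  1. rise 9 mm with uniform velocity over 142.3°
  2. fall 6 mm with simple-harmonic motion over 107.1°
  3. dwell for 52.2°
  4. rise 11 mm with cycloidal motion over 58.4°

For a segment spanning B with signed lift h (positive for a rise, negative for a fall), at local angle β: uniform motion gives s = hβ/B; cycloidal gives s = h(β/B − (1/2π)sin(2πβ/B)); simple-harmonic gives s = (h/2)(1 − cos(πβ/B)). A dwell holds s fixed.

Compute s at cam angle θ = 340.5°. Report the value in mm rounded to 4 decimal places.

seg 1 [0°–142.3°] uniform, h=9: full span → s += 9 → s = 9.0000
seg 2 [142.3°–249.4°] simple-harmonic, h=-6: full span → s += -6 → s = 3.0000
seg 3 [249.4°–301.6°] dwell: s stays 3.0000
seg 4 [301.6°–360°] cycloidal, h=11: θ=340.5° here. β=38.9, B=58.4. 11·(0.6661 − sin(2π·0.6661)/(2π)) = 8.8401 → s = 11.8401

11.8401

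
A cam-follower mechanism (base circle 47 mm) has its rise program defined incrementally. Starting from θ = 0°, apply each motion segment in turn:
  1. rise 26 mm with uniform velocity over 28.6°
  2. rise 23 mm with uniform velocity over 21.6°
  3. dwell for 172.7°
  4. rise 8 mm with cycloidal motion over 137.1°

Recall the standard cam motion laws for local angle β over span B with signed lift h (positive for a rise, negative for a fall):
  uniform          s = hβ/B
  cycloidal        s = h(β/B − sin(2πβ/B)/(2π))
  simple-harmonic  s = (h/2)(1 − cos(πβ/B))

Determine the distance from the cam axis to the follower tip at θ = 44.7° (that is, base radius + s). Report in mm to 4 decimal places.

seg 1 [0°–28.6°] uniform, h=26: full span → s += 26 → s = 26.0000
seg 2 [28.6°–50.2°] uniform, h=23: θ=44.7° here. β=16.1, B=21.6. 23·16.1/21.6 = 17.1435 → s = 43.1435
radial distance = base radius + s = 47 + 43.1435 = 90.1435

90.1435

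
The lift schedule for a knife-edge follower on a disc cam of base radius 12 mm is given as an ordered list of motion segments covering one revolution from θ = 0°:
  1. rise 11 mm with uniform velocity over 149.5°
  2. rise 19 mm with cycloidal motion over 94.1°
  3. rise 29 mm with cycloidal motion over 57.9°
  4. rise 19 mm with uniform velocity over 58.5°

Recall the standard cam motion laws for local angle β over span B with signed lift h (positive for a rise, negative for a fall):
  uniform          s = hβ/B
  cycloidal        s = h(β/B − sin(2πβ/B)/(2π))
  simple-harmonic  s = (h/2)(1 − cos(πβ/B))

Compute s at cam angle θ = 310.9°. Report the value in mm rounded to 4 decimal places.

seg 1 [0°–149.5°] uniform, h=11: full span → s += 11 → s = 11.0000
seg 2 [149.5°–243.6°] cycloidal, h=19: full span → s += 19 → s = 30.0000
seg 3 [243.6°–301.5°] cycloidal, h=29: full span → s += 29 → s = 59.0000
seg 4 [301.5°–360°] uniform, h=19: θ=310.9° here. β=9.4, B=58.5. 19·9.4/58.5 = 3.0530 → s = 62.0530

62.0530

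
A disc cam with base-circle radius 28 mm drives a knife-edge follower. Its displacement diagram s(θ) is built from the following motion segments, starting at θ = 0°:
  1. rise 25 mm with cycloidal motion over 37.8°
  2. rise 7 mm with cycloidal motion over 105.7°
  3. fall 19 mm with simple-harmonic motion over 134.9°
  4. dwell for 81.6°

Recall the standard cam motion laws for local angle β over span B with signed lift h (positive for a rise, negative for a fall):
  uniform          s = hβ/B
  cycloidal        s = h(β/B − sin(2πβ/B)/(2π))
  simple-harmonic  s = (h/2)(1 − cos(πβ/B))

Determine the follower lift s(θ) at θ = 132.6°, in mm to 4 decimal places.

seg 1 [0°–37.8°] cycloidal, h=25: full span → s += 25 → s = 25.0000
seg 2 [37.8°–143.5°] cycloidal, h=7: θ=132.6° here. β=94.8, B=105.7. 7·(0.8969 − sin(2π·0.8969)/(2π)) = 6.9505 → s = 31.9505

31.9505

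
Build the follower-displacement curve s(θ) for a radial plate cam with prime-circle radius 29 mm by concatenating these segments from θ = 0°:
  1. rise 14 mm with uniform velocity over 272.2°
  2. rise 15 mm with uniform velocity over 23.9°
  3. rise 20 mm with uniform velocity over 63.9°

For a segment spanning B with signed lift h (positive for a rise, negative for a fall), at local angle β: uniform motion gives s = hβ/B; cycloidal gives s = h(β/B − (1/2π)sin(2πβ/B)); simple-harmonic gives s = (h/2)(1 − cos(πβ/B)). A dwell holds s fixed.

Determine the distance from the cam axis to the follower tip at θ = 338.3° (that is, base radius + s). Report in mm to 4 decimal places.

seg 1 [0°–272.2°] uniform, h=14: full span → s += 14 → s = 14.0000
seg 2 [272.2°–296.1°] uniform, h=15: full span → s += 15 → s = 29.0000
seg 3 [296.1°–360°] uniform, h=20: θ=338.3° here. β=42.2, B=63.9. 20·42.2/63.9 = 13.2081 → s = 42.2081
radial distance = base radius + s = 29 + 42.2081 = 71.2081

71.2081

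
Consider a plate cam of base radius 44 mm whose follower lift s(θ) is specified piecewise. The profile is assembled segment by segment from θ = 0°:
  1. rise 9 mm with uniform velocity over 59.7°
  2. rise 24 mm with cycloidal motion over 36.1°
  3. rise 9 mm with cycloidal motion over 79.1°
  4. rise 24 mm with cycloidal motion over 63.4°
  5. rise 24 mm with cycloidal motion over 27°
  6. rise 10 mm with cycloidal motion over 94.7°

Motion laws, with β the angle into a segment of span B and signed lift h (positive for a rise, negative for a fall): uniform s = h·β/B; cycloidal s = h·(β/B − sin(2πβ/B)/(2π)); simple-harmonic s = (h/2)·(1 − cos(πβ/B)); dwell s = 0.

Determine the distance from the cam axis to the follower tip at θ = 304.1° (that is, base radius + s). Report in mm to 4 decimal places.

seg 1 [0°–59.7°] uniform, h=9: full span → s += 9 → s = 9.0000
seg 2 [59.7°–95.8°] cycloidal, h=24: full span → s += 24 → s = 33.0000
seg 3 [95.8°–174.9°] cycloidal, h=9: full span → s += 9 → s = 42.0000
seg 4 [174.9°–238.3°] cycloidal, h=24: full span → s += 24 → s = 66.0000
seg 5 [238.3°–265.3°] cycloidal, h=24: full span → s += 24 → s = 90.0000
seg 6 [265.3°–360°] cycloidal, h=10: θ=304.1° here. β=38.8, B=94.7. 10·(0.4097 − sin(2π·0.4097)/(2π)) = 3.2419 → s = 93.2419
radial distance = base radius + s = 44 + 93.2419 = 137.2419

137.2419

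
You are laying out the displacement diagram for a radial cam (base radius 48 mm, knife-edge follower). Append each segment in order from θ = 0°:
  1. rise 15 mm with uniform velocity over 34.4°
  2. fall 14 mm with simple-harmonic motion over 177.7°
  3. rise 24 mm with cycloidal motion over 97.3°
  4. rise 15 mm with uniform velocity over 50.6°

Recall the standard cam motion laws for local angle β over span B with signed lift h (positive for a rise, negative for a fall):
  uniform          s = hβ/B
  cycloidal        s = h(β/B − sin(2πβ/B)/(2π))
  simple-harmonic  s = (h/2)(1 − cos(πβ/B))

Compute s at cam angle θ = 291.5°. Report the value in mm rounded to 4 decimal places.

seg 1 [0°–34.4°] uniform, h=15: full span → s += 15 → s = 15.0000
seg 2 [34.4°–212.1°] simple-harmonic, h=-14: full span → s += -14 → s = 1.0000
seg 3 [212.1°–309.4°] cycloidal, h=24: θ=291.5° here. β=79.4, B=97.3. 24·(0.8160 − sin(2π·0.8160)/(2π)) = 23.0804 → s = 24.0804

24.0804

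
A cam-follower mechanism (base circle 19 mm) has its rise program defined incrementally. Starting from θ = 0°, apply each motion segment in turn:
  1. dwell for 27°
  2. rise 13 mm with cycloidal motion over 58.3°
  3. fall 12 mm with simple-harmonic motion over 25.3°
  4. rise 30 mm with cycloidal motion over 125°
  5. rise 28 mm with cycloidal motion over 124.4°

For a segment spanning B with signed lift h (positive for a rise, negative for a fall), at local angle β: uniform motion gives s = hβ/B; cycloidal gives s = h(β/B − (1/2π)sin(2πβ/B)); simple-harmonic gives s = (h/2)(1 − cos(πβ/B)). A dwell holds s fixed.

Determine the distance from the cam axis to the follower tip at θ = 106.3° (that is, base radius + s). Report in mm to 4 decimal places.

seg 1 [0°–27°] dwell: s stays 0.0000
seg 2 [27°–85.3°] cycloidal, h=13: full span → s += 13 → s = 13.0000
seg 3 [85.3°–110.6°] simple-harmonic, h=-12: θ=106.3° here. β=21, B=25.3. -12/2·(1 − cos(π·0.8300)) = -11.1648 → s = 1.8352
radial distance = base radius + s = 19 + 1.8352 = 20.8352

20.8352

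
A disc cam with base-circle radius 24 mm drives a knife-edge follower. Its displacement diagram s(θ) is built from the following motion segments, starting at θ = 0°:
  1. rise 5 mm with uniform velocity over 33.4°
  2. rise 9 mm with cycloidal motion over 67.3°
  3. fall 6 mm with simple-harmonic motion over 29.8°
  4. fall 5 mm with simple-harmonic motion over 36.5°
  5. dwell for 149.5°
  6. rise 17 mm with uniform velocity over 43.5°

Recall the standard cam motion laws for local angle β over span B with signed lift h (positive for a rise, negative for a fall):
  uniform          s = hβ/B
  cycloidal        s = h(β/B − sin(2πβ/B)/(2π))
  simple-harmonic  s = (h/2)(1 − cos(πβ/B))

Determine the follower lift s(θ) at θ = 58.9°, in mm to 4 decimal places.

seg 1 [0°–33.4°] uniform, h=5: full span → s += 5 → s = 5.0000
seg 2 [33.4°–100.7°] cycloidal, h=9: θ=58.9° here. β=25.5, B=67.3. 9·(0.3789 − sin(2π·0.3789)/(2π)) = 2.4224 → s = 7.4224

7.4224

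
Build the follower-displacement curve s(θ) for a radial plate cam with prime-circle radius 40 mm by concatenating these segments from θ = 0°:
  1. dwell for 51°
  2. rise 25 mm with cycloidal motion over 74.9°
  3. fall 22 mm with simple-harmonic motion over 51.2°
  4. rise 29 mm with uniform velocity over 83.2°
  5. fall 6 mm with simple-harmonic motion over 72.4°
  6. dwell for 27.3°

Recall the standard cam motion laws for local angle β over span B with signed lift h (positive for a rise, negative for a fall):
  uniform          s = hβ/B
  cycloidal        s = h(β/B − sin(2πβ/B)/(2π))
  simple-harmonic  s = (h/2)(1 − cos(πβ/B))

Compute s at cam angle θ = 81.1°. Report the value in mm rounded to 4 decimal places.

seg 1 [0°–51°] dwell: s stays 0.0000
seg 2 [51°–125.9°] cycloidal, h=25: θ=81.1° here. β=30.1, B=74.9. 25·(0.4019 − sin(2π·0.4019)/(2π)) = 7.7460 → s = 7.7460

7.7460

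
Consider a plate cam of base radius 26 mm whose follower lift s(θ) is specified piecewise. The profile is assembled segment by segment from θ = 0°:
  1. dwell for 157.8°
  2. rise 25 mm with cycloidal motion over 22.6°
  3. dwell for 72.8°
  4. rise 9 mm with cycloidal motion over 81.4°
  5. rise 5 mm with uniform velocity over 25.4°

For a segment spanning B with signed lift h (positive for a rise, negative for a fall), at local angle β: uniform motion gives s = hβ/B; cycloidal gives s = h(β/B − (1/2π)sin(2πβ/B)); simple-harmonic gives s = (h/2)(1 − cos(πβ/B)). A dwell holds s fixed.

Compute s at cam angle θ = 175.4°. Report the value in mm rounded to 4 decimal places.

seg 1 [0°–157.8°] dwell: s stays 0.0000
seg 2 [157.8°–180.4°] cycloidal, h=25: θ=175.4° here. β=17.6, B=22.6. 25·(0.7788 − sin(2π·0.7788)/(2π)) = 23.3831 → s = 23.3831

23.3831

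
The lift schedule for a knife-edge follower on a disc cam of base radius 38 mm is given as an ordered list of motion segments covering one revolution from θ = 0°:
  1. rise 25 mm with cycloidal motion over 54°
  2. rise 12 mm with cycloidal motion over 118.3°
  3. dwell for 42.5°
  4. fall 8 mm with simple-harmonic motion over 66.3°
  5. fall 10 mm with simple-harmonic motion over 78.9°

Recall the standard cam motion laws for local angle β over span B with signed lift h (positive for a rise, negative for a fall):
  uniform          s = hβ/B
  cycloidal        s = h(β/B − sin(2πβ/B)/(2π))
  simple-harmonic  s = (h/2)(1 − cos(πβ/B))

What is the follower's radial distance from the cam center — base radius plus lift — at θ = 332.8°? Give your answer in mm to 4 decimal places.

seg 1 [0°–54°] cycloidal, h=25: full span → s += 25 → s = 25.0000
seg 2 [54°–172.3°] cycloidal, h=12: full span → s += 12 → s = 37.0000
seg 3 [172.3°–214.8°] dwell: s stays 37.0000
seg 4 [214.8°–281.1°] simple-harmonic, h=-8: full span → s += -8 → s = 29.0000
seg 5 [281.1°–360°] simple-harmonic, h=-10: θ=332.8° here. β=51.7, B=78.9. -10/2·(1 − cos(π·0.6553)) = -7.3433 → s = 21.6567
radial distance = base radius + s = 38 + 21.6567 = 59.6567

59.6567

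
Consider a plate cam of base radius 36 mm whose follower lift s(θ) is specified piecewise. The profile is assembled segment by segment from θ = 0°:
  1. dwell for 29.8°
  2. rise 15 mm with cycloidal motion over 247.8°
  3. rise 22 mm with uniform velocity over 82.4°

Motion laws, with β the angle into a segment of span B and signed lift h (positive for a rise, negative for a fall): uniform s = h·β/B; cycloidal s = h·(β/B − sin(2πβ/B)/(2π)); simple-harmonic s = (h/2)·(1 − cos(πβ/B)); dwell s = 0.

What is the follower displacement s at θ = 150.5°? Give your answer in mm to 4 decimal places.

seg 1 [0°–29.8°] dwell: s stays 0.0000
seg 2 [29.8°–277.6°] cycloidal, h=15: θ=150.5° here. β=120.7, B=247.8. 15·(0.4871 − sin(2π·0.4871)/(2π)) = 7.1128 → s = 7.1128

7.1128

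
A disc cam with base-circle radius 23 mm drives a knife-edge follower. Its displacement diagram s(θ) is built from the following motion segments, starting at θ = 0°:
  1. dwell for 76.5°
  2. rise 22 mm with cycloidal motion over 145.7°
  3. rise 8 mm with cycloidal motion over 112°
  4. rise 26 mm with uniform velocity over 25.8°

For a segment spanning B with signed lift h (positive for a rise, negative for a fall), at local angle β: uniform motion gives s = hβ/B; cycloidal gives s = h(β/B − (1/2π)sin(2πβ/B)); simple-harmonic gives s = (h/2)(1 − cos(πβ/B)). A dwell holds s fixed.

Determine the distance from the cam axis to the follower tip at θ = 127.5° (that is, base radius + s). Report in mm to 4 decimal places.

seg 1 [0°–76.5°] dwell: s stays 0.0000
seg 2 [76.5°–222.2°] cycloidal, h=22: θ=127.5° here. β=51, B=145.7. 22·(0.3500 − sin(2π·0.3500)/(2π)) = 4.8685 → s = 4.8685
radial distance = base radius + s = 23 + 4.8685 = 27.8685

27.8685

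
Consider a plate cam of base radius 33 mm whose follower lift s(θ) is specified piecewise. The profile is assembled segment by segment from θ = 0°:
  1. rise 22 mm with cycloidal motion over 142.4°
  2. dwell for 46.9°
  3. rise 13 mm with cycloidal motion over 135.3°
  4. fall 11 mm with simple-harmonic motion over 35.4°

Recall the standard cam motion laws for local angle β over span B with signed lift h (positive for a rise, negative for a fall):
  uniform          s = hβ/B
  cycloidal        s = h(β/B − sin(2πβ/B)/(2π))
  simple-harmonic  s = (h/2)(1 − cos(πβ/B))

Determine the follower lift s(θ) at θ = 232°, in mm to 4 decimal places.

seg 1 [0°–142.4°] cycloidal, h=22: full span → s += 22 → s = 22.0000
seg 2 [142.4°–189.3°] dwell: s stays 22.0000
seg 3 [189.3°–324.6°] cycloidal, h=13: θ=232° here. β=42.7, B=135.3. 13·(0.3156 − sin(2π·0.3156)/(2π)) = 2.2070 → s = 24.2070

24.2070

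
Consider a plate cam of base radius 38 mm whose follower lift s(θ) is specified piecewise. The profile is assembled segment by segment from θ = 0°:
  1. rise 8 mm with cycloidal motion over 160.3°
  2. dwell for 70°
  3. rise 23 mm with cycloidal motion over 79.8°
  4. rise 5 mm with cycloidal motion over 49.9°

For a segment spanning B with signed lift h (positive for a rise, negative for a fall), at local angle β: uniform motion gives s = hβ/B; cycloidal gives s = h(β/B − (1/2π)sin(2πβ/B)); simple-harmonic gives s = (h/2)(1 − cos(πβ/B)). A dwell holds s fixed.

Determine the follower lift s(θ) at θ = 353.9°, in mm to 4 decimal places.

seg 1 [0°–160.3°] cycloidal, h=8: full span → s += 8 → s = 8.0000
seg 2 [160.3°–230.3°] dwell: s stays 8.0000
seg 3 [230.3°–310.1°] cycloidal, h=23: full span → s += 23 → s = 31.0000
seg 4 [310.1°–360°] cycloidal, h=5: θ=353.9° here. β=43.8, B=49.9. 5·(0.8778 − sin(2π·0.8778)/(2π)) = 4.9416 → s = 35.9416

35.9416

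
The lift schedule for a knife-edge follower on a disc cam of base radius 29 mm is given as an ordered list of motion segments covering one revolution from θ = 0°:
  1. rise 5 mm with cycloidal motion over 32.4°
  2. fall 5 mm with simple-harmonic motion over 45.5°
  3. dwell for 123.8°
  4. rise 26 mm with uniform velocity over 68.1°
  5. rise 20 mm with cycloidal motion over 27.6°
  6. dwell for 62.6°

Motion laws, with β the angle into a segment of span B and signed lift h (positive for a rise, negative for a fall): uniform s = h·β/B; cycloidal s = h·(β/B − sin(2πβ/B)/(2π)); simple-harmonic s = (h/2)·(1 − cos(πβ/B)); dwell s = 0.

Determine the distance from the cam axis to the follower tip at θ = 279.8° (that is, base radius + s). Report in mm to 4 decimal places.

seg 1 [0°–32.4°] cycloidal, h=5: full span → s += 5 → s = 5.0000
seg 2 [32.4°–77.9°] simple-harmonic, h=-5: full span → s += -5 → s = 0.0000
seg 3 [77.9°–201.7°] dwell: s stays 0.0000
seg 4 [201.7°–269.8°] uniform, h=26: full span → s += 26 → s = 26.0000
seg 5 [269.8°–297.4°] cycloidal, h=20: θ=279.8° here. β=10, B=27.6. 20·(0.3623 − sin(2π·0.3623)/(2π)) = 4.8236 → s = 30.8236
radial distance = base radius + s = 29 + 30.8236 = 59.8236

59.8236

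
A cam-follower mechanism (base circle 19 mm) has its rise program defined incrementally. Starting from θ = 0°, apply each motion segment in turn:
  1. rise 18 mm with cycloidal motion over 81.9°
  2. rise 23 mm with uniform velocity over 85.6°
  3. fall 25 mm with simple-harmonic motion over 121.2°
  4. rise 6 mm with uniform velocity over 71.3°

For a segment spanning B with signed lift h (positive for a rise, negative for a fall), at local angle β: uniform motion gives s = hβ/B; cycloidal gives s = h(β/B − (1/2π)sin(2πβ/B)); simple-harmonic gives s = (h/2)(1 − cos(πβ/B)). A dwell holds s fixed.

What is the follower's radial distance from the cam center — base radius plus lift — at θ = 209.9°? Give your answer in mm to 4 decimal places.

seg 1 [0°–81.9°] cycloidal, h=18: full span → s += 18 → s = 18.0000
seg 2 [81.9°–167.5°] uniform, h=23: full span → s += 23 → s = 41.0000
seg 3 [167.5°–288.7°] simple-harmonic, h=-25: θ=209.9° here. β=42.4, B=121.2. -25/2·(1 − cos(π·0.3498)) = -6.8193 → s = 34.1807
radial distance = base radius + s = 19 + 34.1807 = 53.1807

53.1807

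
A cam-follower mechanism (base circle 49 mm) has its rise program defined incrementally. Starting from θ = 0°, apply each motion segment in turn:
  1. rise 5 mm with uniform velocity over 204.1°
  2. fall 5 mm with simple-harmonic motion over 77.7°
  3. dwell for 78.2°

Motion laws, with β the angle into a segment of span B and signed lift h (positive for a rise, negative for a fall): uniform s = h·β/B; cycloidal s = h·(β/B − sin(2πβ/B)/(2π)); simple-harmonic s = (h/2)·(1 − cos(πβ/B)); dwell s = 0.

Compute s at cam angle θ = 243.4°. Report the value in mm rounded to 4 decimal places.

seg 1 [0°–204.1°] uniform, h=5: full span → s += 5 → s = 5.0000
seg 2 [204.1°–281.8°] simple-harmonic, h=-5: θ=243.4° here. β=39.3, B=77.7. -5/2·(1 − cos(π·0.5058)) = -2.5455 → s = 2.4545

2.4545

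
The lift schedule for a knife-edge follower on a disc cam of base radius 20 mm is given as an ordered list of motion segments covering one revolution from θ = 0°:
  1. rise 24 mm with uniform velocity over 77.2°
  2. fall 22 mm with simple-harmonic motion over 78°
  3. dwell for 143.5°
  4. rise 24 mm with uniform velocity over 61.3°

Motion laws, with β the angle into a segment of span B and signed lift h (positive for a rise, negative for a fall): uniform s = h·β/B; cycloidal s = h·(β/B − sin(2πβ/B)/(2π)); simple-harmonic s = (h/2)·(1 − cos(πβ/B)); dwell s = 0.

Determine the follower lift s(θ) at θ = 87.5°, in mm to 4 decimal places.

seg 1 [0°–77.2°] uniform, h=24: full span → s += 24 → s = 24.0000
seg 2 [77.2°–155.2°] simple-harmonic, h=-22: θ=87.5° here. β=10.3, B=78. -22/2·(1 − cos(π·0.1321)) = -0.9331 → s = 23.0669

23.0669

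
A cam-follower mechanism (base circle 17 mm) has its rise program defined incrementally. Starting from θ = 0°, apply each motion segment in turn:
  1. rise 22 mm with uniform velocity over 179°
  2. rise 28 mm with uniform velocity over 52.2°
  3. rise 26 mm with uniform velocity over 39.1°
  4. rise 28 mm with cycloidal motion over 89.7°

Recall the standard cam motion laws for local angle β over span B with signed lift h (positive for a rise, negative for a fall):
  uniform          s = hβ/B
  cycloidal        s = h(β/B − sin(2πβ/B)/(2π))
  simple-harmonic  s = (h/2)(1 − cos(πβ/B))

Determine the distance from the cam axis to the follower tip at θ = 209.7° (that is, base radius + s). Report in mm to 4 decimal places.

seg 1 [0°–179°] uniform, h=22: full span → s += 22 → s = 22.0000
seg 2 [179°–231.2°] uniform, h=28: θ=209.7° here. β=30.7, B=52.2. 28·30.7/52.2 = 16.4674 → s = 38.4674
radial distance = base radius + s = 17 + 38.4674 = 55.4674

55.4674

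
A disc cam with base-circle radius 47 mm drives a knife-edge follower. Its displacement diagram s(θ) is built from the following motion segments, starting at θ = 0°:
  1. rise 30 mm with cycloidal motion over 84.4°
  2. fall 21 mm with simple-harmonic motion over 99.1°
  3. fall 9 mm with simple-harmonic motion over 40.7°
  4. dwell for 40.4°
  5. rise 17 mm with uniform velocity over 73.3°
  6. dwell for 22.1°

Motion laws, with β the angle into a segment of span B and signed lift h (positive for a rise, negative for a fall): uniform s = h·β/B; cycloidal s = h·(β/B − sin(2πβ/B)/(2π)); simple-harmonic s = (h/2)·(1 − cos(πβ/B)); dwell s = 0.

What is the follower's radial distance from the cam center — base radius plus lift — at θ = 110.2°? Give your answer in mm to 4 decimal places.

seg 1 [0°–84.4°] cycloidal, h=30: full span → s += 30 → s = 30.0000
seg 2 [84.4°–183.5°] simple-harmonic, h=-21: θ=110.2° here. β=25.8, B=99.1. -21/2·(1 − cos(π·0.2603)) = -3.3205 → s = 26.6795
radial distance = base radius + s = 47 + 26.6795 = 73.6795

73.6795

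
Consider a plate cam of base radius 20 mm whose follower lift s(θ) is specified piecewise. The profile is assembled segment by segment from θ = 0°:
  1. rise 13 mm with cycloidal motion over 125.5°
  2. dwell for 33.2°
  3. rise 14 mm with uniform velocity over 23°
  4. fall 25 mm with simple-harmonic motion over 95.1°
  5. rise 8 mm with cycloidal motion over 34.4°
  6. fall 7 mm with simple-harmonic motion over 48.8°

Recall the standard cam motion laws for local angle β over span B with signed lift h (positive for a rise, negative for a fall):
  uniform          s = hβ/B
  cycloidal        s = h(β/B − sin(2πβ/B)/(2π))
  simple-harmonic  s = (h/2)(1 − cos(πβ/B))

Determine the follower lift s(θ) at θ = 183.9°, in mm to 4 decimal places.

seg 1 [0°–125.5°] cycloidal, h=13: full span → s += 13 → s = 13.0000
seg 2 [125.5°–158.7°] dwell: s stays 13.0000
seg 3 [158.7°–181.7°] uniform, h=14: full span → s += 14 → s = 27.0000
seg 4 [181.7°–276.8°] simple-harmonic, h=-25: θ=183.9° here. β=2.2, B=95.1. -25/2·(1 − cos(π·0.0231)) = -0.0330 → s = 26.9670

26.9670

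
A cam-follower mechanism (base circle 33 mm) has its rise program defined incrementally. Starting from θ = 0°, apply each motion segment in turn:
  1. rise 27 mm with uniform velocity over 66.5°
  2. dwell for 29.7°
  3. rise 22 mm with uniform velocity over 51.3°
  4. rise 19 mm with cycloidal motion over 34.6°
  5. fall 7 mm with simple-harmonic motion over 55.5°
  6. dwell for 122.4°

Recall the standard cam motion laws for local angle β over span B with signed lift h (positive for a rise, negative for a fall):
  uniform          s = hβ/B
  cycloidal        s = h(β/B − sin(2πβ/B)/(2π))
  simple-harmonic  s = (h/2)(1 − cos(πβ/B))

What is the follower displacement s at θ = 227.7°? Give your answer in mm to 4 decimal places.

seg 1 [0°–66.5°] uniform, h=27: full span → s += 27 → s = 27.0000
seg 2 [66.5°–96.2°] dwell: s stays 27.0000
seg 3 [96.2°–147.5°] uniform, h=22: full span → s += 22 → s = 49.0000
seg 4 [147.5°–182.1°] cycloidal, h=19: full span → s += 19 → s = 68.0000
seg 5 [182.1°–237.6°] simple-harmonic, h=-7: θ=227.7° here. β=45.6, B=55.5. -7/2·(1 − cos(π·0.8216)) = -6.4647 → s = 61.5353

61.5353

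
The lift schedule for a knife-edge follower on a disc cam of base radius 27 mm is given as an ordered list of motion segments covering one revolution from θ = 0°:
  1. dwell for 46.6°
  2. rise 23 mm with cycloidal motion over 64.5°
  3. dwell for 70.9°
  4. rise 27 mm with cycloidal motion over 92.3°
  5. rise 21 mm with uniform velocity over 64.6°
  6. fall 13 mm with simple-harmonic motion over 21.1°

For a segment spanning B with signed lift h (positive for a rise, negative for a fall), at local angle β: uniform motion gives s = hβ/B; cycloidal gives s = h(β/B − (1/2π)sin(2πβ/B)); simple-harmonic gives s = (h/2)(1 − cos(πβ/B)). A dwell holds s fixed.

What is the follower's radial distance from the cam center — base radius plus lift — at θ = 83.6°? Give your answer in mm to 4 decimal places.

seg 1 [0°–46.6°] dwell: s stays 0.0000
seg 2 [46.6°–111.1°] cycloidal, h=23: θ=83.6° here. β=37, B=64.5. 23·(0.5736 − sin(2π·0.5736)/(2π)) = 14.8278 → s = 14.8278
radial distance = base radius + s = 27 + 14.8278 = 41.8278

41.8278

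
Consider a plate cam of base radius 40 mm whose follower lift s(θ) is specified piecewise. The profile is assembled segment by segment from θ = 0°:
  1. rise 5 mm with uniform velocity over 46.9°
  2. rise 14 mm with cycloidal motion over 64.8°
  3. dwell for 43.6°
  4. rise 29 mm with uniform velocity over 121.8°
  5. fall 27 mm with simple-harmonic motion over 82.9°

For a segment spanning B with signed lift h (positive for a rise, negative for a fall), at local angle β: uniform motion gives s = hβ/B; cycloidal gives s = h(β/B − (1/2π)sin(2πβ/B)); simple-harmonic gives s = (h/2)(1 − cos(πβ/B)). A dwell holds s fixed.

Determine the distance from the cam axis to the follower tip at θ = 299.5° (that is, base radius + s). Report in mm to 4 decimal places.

seg 1 [0°–46.9°] uniform, h=5: full span → s += 5 → s = 5.0000
seg 2 [46.9°–111.7°] cycloidal, h=14: full span → s += 14 → s = 19.0000
seg 3 [111.7°–155.3°] dwell: s stays 19.0000
seg 4 [155.3°–277.1°] uniform, h=29: full span → s += 29 → s = 48.0000
seg 5 [277.1°–360°] simple-harmonic, h=-27: θ=299.5° here. β=22.4, B=82.9. -27/2·(1 − cos(π·0.2702)) = -4.5788 → s = 43.4212
radial distance = base radius + s = 40 + 43.4212 = 83.4212

83.4212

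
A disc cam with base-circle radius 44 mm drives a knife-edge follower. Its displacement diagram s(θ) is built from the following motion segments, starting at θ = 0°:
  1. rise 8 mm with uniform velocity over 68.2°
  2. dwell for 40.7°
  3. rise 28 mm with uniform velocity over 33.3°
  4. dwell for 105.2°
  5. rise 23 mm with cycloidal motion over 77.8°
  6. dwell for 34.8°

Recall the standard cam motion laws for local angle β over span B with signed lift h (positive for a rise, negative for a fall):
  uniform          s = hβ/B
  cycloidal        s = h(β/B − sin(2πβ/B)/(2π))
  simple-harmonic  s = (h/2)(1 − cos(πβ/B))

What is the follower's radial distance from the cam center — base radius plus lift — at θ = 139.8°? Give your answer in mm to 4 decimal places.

seg 1 [0°–68.2°] uniform, h=8: full span → s += 8 → s = 8.0000
seg 2 [68.2°–108.9°] dwell: s stays 8.0000
seg 3 [108.9°–142.2°] uniform, h=28: θ=139.8° here. β=30.9, B=33.3. 28·30.9/33.3 = 25.9820 → s = 33.9820
radial distance = base radius + s = 44 + 33.9820 = 77.9820

77.9820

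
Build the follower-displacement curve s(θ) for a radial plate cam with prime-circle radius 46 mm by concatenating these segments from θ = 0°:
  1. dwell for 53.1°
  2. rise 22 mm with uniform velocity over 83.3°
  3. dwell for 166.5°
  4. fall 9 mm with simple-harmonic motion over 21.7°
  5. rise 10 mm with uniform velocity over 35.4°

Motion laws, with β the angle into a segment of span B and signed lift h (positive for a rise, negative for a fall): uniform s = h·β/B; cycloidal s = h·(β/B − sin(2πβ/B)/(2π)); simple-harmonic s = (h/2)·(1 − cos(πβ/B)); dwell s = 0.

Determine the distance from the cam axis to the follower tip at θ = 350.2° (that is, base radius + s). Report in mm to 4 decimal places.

seg 1 [0°–53.1°] dwell: s stays 0.0000
seg 2 [53.1°–136.4°] uniform, h=22: full span → s += 22 → s = 22.0000
seg 3 [136.4°–302.9°] dwell: s stays 22.0000
seg 4 [302.9°–324.6°] simple-harmonic, h=-9: full span → s += -9 → s = 13.0000
seg 5 [324.6°–360°] uniform, h=10: θ=350.2° here. β=25.6, B=35.4. 10·25.6/35.4 = 7.2316 → s = 20.2316
radial distance = base radius + s = 46 + 20.2316 = 66.2316

66.2316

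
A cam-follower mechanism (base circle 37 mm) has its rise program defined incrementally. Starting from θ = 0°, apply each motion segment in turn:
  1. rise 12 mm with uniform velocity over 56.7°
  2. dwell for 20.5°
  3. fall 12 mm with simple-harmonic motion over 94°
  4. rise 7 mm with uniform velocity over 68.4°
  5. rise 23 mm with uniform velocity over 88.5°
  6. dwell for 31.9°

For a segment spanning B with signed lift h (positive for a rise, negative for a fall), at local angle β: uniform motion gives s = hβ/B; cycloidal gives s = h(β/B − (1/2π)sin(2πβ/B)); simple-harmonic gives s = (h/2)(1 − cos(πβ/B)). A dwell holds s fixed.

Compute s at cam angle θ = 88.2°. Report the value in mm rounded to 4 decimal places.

seg 1 [0°–56.7°] uniform, h=12: full span → s += 12 → s = 12.0000
seg 2 [56.7°–77.2°] dwell: s stays 12.0000
seg 3 [77.2°–171.2°] simple-harmonic, h=-12: θ=88.2° here. β=11, B=94. -12/2·(1 − cos(π·0.1170)) = -0.4009 → s = 11.5991

11.5991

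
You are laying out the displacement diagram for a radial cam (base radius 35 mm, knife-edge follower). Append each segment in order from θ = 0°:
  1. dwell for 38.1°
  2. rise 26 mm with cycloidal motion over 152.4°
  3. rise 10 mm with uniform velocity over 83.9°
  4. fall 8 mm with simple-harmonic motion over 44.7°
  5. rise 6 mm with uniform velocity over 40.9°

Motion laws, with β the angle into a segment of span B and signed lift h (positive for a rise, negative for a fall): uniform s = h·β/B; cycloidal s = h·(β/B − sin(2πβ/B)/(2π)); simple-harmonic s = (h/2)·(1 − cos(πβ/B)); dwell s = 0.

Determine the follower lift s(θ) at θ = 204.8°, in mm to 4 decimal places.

seg 1 [0°–38.1°] dwell: s stays 0.0000
seg 2 [38.1°–190.5°] cycloidal, h=26: full span → s += 26 → s = 26.0000
seg 3 [190.5°–274.4°] uniform, h=10: θ=204.8° here. β=14.3, B=83.9. 10·14.3/83.9 = 1.7044 → s = 27.7044

27.7044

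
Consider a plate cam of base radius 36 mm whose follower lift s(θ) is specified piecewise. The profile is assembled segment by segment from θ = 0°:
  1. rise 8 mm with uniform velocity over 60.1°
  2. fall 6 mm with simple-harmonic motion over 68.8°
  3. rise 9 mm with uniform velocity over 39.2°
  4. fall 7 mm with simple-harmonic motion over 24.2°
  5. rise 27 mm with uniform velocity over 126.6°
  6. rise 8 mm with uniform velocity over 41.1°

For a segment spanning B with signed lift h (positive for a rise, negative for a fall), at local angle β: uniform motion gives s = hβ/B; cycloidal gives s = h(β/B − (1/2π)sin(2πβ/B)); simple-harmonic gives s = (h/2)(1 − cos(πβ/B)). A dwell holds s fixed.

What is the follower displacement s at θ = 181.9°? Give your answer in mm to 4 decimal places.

seg 1 [0°–60.1°] uniform, h=8: full span → s += 8 → s = 8.0000
seg 2 [60.1°–128.9°] simple-harmonic, h=-6: full span → s += -6 → s = 2.0000
seg 3 [128.9°–168.1°] uniform, h=9: full span → s += 9 → s = 11.0000
seg 4 [168.1°–192.3°] simple-harmonic, h=-7: θ=181.9° here. β=13.8, B=24.2. -7/2·(1 − cos(π·0.5702)) = -4.2662 → s = 6.7338

6.7338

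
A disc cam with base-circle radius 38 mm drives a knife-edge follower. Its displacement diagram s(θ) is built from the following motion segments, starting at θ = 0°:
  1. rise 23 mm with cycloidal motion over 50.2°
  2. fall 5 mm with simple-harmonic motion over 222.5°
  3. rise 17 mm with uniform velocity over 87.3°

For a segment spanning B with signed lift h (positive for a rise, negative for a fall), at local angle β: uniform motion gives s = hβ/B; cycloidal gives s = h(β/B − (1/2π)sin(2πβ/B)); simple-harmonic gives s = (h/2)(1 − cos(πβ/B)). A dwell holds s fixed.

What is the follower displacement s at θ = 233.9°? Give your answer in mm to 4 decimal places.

seg 1 [0°–50.2°] cycloidal, h=23: full span → s += 23 → s = 23.0000
seg 2 [50.2°–272.7°] simple-harmonic, h=-5: θ=233.9° here. β=183.7, B=222.5. -5/2·(1 − cos(π·0.8256)) = -4.6341 → s = 18.3659

18.3659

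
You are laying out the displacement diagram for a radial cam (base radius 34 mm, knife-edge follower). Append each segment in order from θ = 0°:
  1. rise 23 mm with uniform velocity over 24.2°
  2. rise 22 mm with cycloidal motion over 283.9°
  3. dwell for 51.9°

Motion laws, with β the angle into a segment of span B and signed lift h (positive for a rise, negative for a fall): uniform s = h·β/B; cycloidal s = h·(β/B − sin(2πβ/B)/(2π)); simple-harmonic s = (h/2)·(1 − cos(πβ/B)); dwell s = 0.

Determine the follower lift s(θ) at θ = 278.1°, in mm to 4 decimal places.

seg 1 [0°–24.2°] uniform, h=23: full span → s += 23 → s = 23.0000
seg 2 [24.2°–308.1°] cycloidal, h=22: θ=278.1° here. β=253.9, B=283.9. 22·(0.8943 − sin(2π·0.8943)/(2π)) = 21.8329 → s = 44.8329

44.8329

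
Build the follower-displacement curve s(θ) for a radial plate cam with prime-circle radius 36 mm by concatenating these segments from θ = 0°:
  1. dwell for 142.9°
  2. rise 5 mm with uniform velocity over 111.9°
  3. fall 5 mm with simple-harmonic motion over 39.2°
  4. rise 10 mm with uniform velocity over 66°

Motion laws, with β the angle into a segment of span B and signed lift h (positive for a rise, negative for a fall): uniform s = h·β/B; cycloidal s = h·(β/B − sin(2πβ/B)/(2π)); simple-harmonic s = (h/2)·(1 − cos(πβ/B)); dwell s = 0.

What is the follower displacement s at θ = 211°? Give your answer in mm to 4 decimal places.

seg 1 [0°–142.9°] dwell: s stays 0.0000
seg 2 [142.9°–254.8°] uniform, h=5: θ=211° here. β=68.1, B=111.9. 5·68.1/111.9 = 3.0429 → s = 3.0429

3.0429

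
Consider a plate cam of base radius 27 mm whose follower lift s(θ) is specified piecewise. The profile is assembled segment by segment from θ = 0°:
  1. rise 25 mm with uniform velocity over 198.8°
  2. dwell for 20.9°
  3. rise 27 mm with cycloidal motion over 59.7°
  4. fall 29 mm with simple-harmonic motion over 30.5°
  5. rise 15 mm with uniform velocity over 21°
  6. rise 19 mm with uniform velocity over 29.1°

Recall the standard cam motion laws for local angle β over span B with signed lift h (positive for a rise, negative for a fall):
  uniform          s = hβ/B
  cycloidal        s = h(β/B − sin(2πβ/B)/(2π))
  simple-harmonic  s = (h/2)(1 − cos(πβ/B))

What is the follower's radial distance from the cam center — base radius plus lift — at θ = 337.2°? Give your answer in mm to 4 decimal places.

seg 1 [0°–198.8°] uniform, h=25: full span → s += 25 → s = 25.0000
seg 2 [198.8°–219.7°] dwell: s stays 25.0000
seg 3 [219.7°–279.4°] cycloidal, h=27: full span → s += 27 → s = 52.0000
seg 4 [279.4°–309.9°] simple-harmonic, h=-29: full span → s += -29 → s = 23.0000
seg 5 [309.9°–330.9°] uniform, h=15: full span → s += 15 → s = 38.0000
seg 6 [330.9°–360°] uniform, h=19: θ=337.2° here. β=6.3, B=29.1. 19·6.3/29.1 = 4.1134 → s = 42.1134
radial distance = base radius + s = 27 + 42.1134 = 69.1134

69.1134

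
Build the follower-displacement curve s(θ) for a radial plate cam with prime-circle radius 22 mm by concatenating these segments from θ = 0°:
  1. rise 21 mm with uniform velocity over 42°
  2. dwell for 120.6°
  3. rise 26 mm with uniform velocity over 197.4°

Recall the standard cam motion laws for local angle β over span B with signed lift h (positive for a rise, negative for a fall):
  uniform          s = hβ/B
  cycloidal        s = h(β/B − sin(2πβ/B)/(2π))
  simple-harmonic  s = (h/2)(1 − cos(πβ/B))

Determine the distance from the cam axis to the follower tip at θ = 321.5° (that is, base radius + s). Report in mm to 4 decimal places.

seg 1 [0°–42°] uniform, h=21: full span → s += 21 → s = 21.0000
seg 2 [42°–162.6°] dwell: s stays 21.0000
seg 3 [162.6°–360°] uniform, h=26: θ=321.5° here. β=158.9, B=197.4. 26·158.9/197.4 = 20.9291 → s = 41.9291
radial distance = base radius + s = 22 + 41.9291 = 63.9291

63.9291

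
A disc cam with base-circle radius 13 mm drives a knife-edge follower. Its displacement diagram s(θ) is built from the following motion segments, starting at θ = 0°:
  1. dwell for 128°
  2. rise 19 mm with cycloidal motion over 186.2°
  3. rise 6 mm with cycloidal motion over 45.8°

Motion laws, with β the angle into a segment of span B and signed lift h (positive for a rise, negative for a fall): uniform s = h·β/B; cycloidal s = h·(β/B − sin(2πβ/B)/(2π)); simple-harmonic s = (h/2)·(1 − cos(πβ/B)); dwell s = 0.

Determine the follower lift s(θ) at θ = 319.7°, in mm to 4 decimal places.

seg 1 [0°–128°] dwell: s stays 0.0000
seg 2 [128°–314.2°] cycloidal, h=19: full span → s += 19 → s = 19.0000
seg 3 [314.2°–360°] cycloidal, h=6: θ=319.7° here. β=5.5, B=45.8. 6·(0.1201 − sin(2π·0.1201)/(2π)) = 0.0664 → s = 19.0664

19.0664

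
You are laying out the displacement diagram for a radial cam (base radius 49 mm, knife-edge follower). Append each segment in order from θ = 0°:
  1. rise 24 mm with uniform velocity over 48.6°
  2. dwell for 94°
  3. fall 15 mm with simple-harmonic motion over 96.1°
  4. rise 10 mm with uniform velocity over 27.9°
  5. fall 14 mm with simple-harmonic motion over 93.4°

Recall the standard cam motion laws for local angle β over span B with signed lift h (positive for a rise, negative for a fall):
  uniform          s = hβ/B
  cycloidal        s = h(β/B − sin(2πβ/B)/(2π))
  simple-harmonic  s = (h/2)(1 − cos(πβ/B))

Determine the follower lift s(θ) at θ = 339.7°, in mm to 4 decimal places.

seg 1 [0°–48.6°] uniform, h=24: full span → s += 24 → s = 24.0000
seg 2 [48.6°–142.6°] dwell: s stays 24.0000
seg 3 [142.6°–238.7°] simple-harmonic, h=-15: full span → s += -15 → s = 9.0000
seg 4 [238.7°–266.6°] uniform, h=10: full span → s += 10 → s = 19.0000
seg 5 [266.6°–360°] simple-harmonic, h=-14: θ=339.7° here. β=73.1, B=93.4. -14/2·(1 − cos(π·0.7827)) = -12.4306 → s = 6.5694

6.5694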